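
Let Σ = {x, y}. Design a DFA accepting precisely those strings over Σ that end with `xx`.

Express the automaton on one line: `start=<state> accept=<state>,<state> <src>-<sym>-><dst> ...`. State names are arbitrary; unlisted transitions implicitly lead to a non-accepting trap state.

Remember how much of `xx` the current input suffix matches. State S0 means no match yet; S1 means the last symbol is `x`; S2 means the last 2 symbols are `xx`. Only S2 accepts. On a mismatch, fall back to the longest proper suffix that is still a prefix of `xx`.
With 3 states:
        x   y  
>  S0   S1  S0 
   S1   S2  S0 
 * S2   S2  S0 
(> = start, * = accepting)

start=S0 accept=S2 S0-x->S1 S0-y->S0 S1-x->S2 S1-y->S0 S2-x->S2 S2-y->S0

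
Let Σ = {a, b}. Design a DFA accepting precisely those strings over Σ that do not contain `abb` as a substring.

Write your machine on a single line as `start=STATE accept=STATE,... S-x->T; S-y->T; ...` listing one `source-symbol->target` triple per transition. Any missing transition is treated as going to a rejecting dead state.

Track partial matches of the forbidden pattern `abb`. State q3 is a dead state reached once `abb` has occurred; every other state accepts. q0 means no part of `abb` is currently matched.
With 4 states:
        a   b  
>* q0   q1  q0 
 * q1   q1  q2 
 * q2   q1  q3 
   q3   q3  q3 
(> = start, * = accepting)

start=q0; accept=q0,q1,q2; q0-a->q1; q0-b->q0; q1-a->q1; q1-b->q2; q2-a->q1; q2-b->q3; q3-a->q3; q3-b->q3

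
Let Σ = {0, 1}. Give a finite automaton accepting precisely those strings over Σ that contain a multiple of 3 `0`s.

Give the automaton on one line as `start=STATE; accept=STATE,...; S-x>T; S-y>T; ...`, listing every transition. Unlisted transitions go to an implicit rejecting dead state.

The only thing that matters is how many `0`s have appeared, reduced mod 3. Use one state per residue: q0 for 0, …, q2 for 2. Reading `0` moves to the next residue; anything else stays put. q0 is accepting.
A 3-state machine:
        0   1  
>* q0   q1  q0 
   q1   q2  q1 
   q2   q0  q2 
(> = start, * = accepting)

start=q0; accept=q0; q0-0>q1; q0-1>q0; q1-0>q2; q1-1>q1; q2-0>q0; q2-1>q2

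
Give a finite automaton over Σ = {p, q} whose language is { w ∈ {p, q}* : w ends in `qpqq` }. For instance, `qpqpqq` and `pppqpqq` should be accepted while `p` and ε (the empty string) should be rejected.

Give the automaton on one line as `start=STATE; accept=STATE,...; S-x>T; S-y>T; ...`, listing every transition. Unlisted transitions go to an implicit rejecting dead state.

start=S0; accept=S4; S0-p>S0; S0-q>S1; S1-p>S2; S1-q>S1; S2-p>S0; S2-q>S3; S3-p>S2; S3-q>S4; S4-p>S2; S4-q>S1

Remember how much of `qpqq` the current input suffix matches. State S0 means no match yet; S1 means the last symbol is `q`; S2 means the last 2 symbols are `qp`; S3 means the last 3 symbols are `qpq`; S4 means the last 4 symbols are `qpqq`. Only S4 accepts. On a mismatch, fall back to the longest proper suffix that is still a prefix of `qpqq`.
A 5-state machine:
        p   q  
>  S0   S0  S1 
   S1   S2  S1 
   S2   S0  S3 
   S3   S2  S4 
 * S4   S2  S1 
(> = start, * = accepting)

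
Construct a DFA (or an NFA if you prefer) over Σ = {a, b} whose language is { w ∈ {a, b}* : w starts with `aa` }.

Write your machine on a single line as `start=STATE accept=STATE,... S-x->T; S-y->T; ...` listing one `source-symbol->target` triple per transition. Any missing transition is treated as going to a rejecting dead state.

start=s0; accept=s2; s0-a->s1; s0-b->s3; s1-a->s2; s1-b->s3; s2-a->s2; s2-b->s2; s3-a->s3; s3-b->s3

Walk along `aa` while the input agrees: from s0 take `a` to s1, and so on. Any deviation drops to the rejecting sink s3. Once s2 is reached the prefix is confirmed and every continuation is accepted.
A 4-state machine:
        a   b  
>  s0   s1  s3 
   s1   s2  s3 
 * s2   s2  s2 
   s3   s3  s3 
(> = start, * = accepting)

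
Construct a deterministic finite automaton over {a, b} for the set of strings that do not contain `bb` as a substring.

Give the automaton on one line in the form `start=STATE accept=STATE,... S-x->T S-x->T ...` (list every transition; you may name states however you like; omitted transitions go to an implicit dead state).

This is the complement of 'contains `bb`'. Use the same substring-matching states — S0 through S2 holding how much of `bb` has just been matched — but flip the accepting set: everything except the trap S2 accepts.
With 3 states:
        a   b  
>* S0   S0  S1 
 * S1   S0  S2 
   S2   S2  S2 
(> = start, * = accepting)

start=S0 accept=S0,S1 S0-a->S0 S0-b->S1 S1-a->S0 S1-b->S2 S2-a->S2 S2-b->S2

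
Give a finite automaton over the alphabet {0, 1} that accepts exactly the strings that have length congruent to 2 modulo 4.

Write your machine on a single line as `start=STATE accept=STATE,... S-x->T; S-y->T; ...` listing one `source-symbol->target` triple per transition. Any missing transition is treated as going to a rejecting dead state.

Count input length modulo 4: every symbol advances one step around the cycle q0 → q1 → q2 → q3 → q0. Accept at q2.
A 4-state machine:
        0   1  
>  q0   q1  q1 
   q1   q2  q2 
 * q2   q3  q3 
   q3   q0  q0 
(> = start, * = accepting)

start=q0; accept=q2; q0-0->q1; q0-1->q1; q1-0->q2; q1-1->q2; q2-0->q3; q2-1->q3; q3-0->q0; q3-1->q0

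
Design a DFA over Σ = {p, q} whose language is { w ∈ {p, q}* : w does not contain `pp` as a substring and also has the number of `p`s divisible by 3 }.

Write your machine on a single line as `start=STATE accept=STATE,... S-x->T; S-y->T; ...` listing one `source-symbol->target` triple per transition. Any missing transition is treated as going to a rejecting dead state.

Build one automaton per condition and run them in lockstep. One (3 states) tracks partial matches of the forbidden pattern `pp`; the other (3 states) tracks the count of `p`s modulo 3. Each combined state is a pair, one component from each; accept when both components accept. Equivalent product states are then merged.
       p  q 
>* A   B  A 
   B   C  D 
   C   C  C 
   D   E  D 
   E   C  F 
   F   G  F 
 * G   C  A 
(> = start, * = accepting)

start=A; accept=A,G; A-p->B; A-q->A; B-p->C; B-q->D; C-p->C; C-q->C; D-p->E; D-q->D; E-p->C; E-q->F; F-p->G; F-q->F; G-p->C; G-q->A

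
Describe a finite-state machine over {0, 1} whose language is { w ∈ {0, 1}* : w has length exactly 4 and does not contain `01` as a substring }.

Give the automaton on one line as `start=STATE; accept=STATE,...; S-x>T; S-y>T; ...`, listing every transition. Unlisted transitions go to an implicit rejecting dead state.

start=S0; accept=S9,S11; S0-0>S1; S0-1>S2; S1-0>S3; S1-1>S4; S2-0>S3; S2-1>S5; S3-0>S6; S3-1>S7; S4-0>S7; S4-1>S7; S5-0>S6; S5-1>S8; S6-0>S9; S6-1>S10; S7-0>S10; S7-1>S10; S8-0>S9; S8-1>S11; S9-0>S12; S9-1>S13; S10-0>S13; S10-1>S13; S11-0>S12; S11-1>S14; S12-0>S12; S12-1>S13; S13-0>S13; S13-1>S13; S14-0>S12; S14-1>S14

Handle the two conditions separately and then intersect. The first has 6 states tracking the input length, saturating at 5; the second has 3 states tracking partial matches of the forbidden pattern `01`. A product state is a pair (one from each), accepting exactly when both do.
          0    1  
>  S0     S1   S2 
   S1     S3   S4 
   S2     S3   S5 
   S3     S6   S7 
   S4     S7   S7 
   S5     S6   S8 
   S6     S9  S10 
   S7    S10  S10 
   S8     S9  S11 
 * S9    S12  S13 
   S10   S13  S13 
 * S11   S12  S14 
   S12   S12  S13 
   S13   S13  S13 
   S14   S12  S14 
(> = start, * = accepting)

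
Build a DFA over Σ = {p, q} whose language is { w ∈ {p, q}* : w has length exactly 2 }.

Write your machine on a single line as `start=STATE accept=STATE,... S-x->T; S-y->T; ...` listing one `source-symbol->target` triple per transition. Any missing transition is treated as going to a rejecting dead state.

Count input length up to 3: every symbol moves from s0 toward s3, which means 'more than 2' and absorbs. Accept from {s2}.
A 4-state machine:
        p   q  
>  s0   s1  s1 
   s1   s2  s2 
 * s2   s3  s3 
   s3   s3  s3 
(> = start, * = accepting)

start=s0; accept=s2; s0-p->s1; s0-q->s1; s1-p->s2; s1-q->s2; s2-p->s3; s2-q->s3; s3-p->s3; s3-q->s3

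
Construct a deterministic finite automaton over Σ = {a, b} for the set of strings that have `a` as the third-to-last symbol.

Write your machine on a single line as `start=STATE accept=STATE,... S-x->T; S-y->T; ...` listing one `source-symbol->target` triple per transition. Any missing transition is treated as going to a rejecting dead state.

start=S0; accept=S7,S8,S9,S10; S0-a->S1; S0-b->S2; S1-a->S3; S1-b->S4; S2-a->S5; S2-b->S6; S3-a->S7; S3-b->S8; S4-a->S9; S4-b->S10; S5-a->S11; S5-b->S12; S6-a->S13; S6-b->S14; S7-a->S7; S7-b->S8; S8-a->S9; S8-b->S10; S9-a->S11; S9-b->S12; S10-a->S13; S10-b->S14; S11-a->S7; S11-b->S8; S12-a->S9; S12-b->S10; S13-a->S11; S13-b->S12; S14-a->S13; S14-b->S14

A DFA must remember the last 3 symbols (since which symbol is third-to-last isn't known until the input ends). Use one state per possible window of the last ≤3 symbols; accept from those whose window starts with `a`.
A 15-state machine:
          a    b  
>  S0     S1   S2 
   S1     S3   S4 
   S2     S5   S6 
   S3     S7   S8 
   S4     S9  S10 
   S5    S11  S12 
   S6    S13  S14 
 * S7     S7   S8 
 * S8     S9  S10 
 * S9    S11  S12 
 * S10   S13  S14 
   S11    S7   S8 
   S12    S9  S10 
   S13   S11  S12 
   S14   S13  S14 
(> = start, * = accepting)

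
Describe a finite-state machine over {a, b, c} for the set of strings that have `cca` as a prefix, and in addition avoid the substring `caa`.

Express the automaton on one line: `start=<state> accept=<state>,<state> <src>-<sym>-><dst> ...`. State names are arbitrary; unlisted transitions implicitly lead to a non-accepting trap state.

Build one automaton per condition and run them in lockstep. One (5 states) tracks whether the input so far still matches the prefix `cca`; the other (4 states) tracks partial matches of the forbidden pattern `caa`. Each combined state is a pair, one component from each; accept when both components accept.
11 states suffice.
          a    b    c  
>  q0     q1   q1   q2 
   q1     q1   q1   q3 
   q2     q4   q1   q5 
   q3     q4   q1   q3 
   q4     q6   q1   q3 
   q5     q7   q1   q3 
   q6     q6   q6   q6 
 * q7     q8   q9  q10 
   q8     q8   q8   q8 
 * q9     q9   q9  q10 
 * q10    q7   q9  q10 
(> = start, * = accepting)

start=q0 accept=q7,q9,q10 q0-a->q1 q0-b->q1 q0-c->q2 q1-a->q1 q1-b->q1 q1-c->q3 q2-a->q4 q2-b->q1 q2-c->q5 q3-a->q4 q3-b->q1 q3-c->q3 q4-a->q6 q4-b->q1 q4-c->q3 q5-a->q7 q5-b->q1 q5-c->q3 q6-a->q6 q6-b->q6 q6-c->q6 q7-a->q8 q7-b->q9 q7-c->q10 q8-a->q8 q8-b->q8 q8-c->q8 q9-a->q9 q9-b->q9 q9-c->q10 q10-a->q7 q10-b->q9 q10-c->q10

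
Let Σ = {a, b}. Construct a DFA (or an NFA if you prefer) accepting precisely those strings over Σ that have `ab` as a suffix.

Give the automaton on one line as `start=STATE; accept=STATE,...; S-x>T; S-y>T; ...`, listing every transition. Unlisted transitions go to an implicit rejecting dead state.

Let each state record the length of the longest suffix of the input read so far that is also a prefix of `ab`. S1 means the last symbol is `a`; S2 means the last 2 symbols are `ab`. Accept only at S2, where the string currently ends in `ab`.
        a   b  
>  S0   S1  S0 
   S1   S1  S2 
 * S2   S1  S0 
(> = start, * = accepting)

start=S0; accept=S2; S0-a>S1; S0-b>S0; S1-a>S1; S1-b>S2; S2-a>S1; S2-b>S0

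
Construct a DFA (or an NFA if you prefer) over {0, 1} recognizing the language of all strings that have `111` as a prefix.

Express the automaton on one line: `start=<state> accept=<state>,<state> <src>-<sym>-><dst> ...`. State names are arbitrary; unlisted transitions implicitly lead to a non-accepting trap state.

start=s0 accept=s3 s0-0->s4 s0-1->s1 s1-0->s4 s1-1->s2 s2-0->s4 s2-1->s3 s3-0->s3 s3-1->s3 s4-0->s4 s4-1->s4

Check the first 3 symbols one by one: s0 through s2 record how many have matched `111` so far; any wrong symbol goes to the dead state s4. After all 3 match we enter the accepting sink s3.
5 states suffice.
        0   1  
>  s0   s4  s1 
   s1   s4  s2 
   s2   s4  s3 
 * s3   s3  s3 
   s4   s4  s4 
(> = start, * = accepting)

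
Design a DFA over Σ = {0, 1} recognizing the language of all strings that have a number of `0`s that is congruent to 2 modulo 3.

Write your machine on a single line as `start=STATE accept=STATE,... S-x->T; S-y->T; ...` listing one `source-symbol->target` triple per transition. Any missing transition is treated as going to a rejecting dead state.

The only thing that matters is how many `0`s have appeared, reduced mod 3. Use one state per residue: q0 for 0, …, q2 for 2. Reading `0` moves to the next residue; anything else stays put. q2 is accepting.
        0   1  
>  q0   q1  q0 
   q1   q2  q1 
 * q2   q0  q2 
(> = start, * = accepting)

start=q0; accept=q2; q0-0->q1; q0-1->q0; q1-0->q2; q1-1->q1; q2-0->q0; q2-1->q2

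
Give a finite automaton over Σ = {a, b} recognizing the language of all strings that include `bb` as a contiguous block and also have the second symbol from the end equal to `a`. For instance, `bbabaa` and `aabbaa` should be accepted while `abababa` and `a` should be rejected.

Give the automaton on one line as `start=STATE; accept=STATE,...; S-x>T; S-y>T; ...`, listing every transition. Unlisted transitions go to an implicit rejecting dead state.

Handle the two conditions separately and then intersect. One (3 states) tracks whether and how much of `bb` has been seen; the other (7 states) tracks the last 2 symbols read. Each combined state is a pair, one component from each; accept when both components accept. After merging equivalent states the machine shrinks.
A 6-state machine:
        a   b  
>  q0   q0  q1 
   q1   q0  q2 
   q2   q3  q2 
   q3   q4  q5 
 * q4   q4  q5 
 * q5   q3  q2 
(> = start, * = accepting)

start=q0; accept=q4,q5; q0-a>q0; q0-b>q1; q1-a>q0; q1-b>q2; q2-a>q3; q2-b>q2; q3-a>q4; q3-b>q5; q4-a>q4; q4-b>q5; q5-a>q3; q5-b>q2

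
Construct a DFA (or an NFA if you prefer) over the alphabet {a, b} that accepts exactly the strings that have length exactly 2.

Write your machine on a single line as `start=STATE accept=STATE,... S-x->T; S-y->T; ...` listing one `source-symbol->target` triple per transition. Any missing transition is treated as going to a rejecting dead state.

Count input length up to 3: every symbol moves from q0 toward q3, which means 'more than 2' and absorbs. Accept from {q2}.
        a   b  
>  q0   q1  q1 
   q1   q2  q2 
 * q2   q3  q3 
   q3   q3  q3 
(> = start, * = accepting)

start=q0; accept=q2; q0-a->q1; q0-b->q1; q1-a->q2; q1-b->q2; q2-a->q3; q2-b->q3; q3-a->q3; q3-b->q3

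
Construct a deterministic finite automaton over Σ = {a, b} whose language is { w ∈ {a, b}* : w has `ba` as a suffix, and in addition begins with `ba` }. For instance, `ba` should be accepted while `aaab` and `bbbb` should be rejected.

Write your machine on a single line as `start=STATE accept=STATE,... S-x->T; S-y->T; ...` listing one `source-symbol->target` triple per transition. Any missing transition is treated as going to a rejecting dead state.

start=S0; accept=S4; S0-a->S1; S0-b->S2; S1-a->S1; S1-b->S3; S2-a->S4; S2-b->S3; S3-a->S5; S3-b->S3; S4-a->S6; S4-b->S7; S5-a->S1; S5-b->S3; S6-a->S6; S6-b->S7; S7-a->S4; S7-b->S7

Run two small machines in parallel and take their product. One (3 states) tracks how much of the suffix `ba` has currently been matched; the other (4 states) tracks whether the input so far still matches the prefix `ba`. Each combined state is a pair, one component from each; accept when both components accept.
        a   b  
>  S0   S1  S2 
   S1   S1  S3 
   S2   S4  S3 
   S3   S5  S3 
 * S4   S6  S7 
   S5   S1  S3 
   S6   S6  S7 
   S7   S4  S7 
(> = start, * = accepting)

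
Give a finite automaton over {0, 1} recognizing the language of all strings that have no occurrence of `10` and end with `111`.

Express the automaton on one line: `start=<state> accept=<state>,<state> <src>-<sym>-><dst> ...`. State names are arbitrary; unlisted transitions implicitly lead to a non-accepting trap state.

Build one automaton per condition and run them in lockstep. The first has 3 states tracking partial matches of the forbidden pattern `10`; the second has 4 states tracking how much of the suffix `111` has currently been matched. A product state is a pair (one from each), accepting exactly when both do.
8 states suffice.
        0   1  
>  q0   q0  q1 
   q1   q2  q3 
   q2   q2  q4 
   q3   q2  q5 
   q4   q2  q6 
 * q5   q2  q5 
   q6   q2  q7 
   q7   q2  q7 
(> = start, * = accepting)

start=q0 accept=q5 q0-0->q0 q0-1->q1 q1-0->q2 q1-1->q3 q2-0->q2 q2-1->q4 q3-0->q2 q3-1->q5 q4-0->q2 q4-1->q6 q5-0->q2 q5-1->q5 q6-0->q2 q6-1->q7 q7-0->q2 q7-1->q7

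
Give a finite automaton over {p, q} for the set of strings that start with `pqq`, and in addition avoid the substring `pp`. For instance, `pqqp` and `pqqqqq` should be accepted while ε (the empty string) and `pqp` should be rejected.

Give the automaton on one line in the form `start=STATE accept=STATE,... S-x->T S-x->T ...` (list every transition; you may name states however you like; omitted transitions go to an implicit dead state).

start=A accept=G,H A-p->B A-q->C B-p->D B-q->E C-p->F C-q->C D-p->D D-q->D E-p->F E-q->G F-p->D F-q->C G-p->H G-q->G H-p->I H-q->G I-p->I I-q->I

Handle the two conditions separately and then intersect. One (5 states) tracks whether the input so far still matches the prefix `pqq`; the other (3 states) tracks partial matches of the forbidden pattern `pp`. Each combined state is a pair, one component from each; accept when both components accept.
       p  q 
>  A   B  C 
   B   D  E 
   C   F  C 
   D   D  D 
   E   F  G 
   F   D  C 
 * G   H  G 
 * H   I  G 
   I   I  I 
(> = start, * = accepting)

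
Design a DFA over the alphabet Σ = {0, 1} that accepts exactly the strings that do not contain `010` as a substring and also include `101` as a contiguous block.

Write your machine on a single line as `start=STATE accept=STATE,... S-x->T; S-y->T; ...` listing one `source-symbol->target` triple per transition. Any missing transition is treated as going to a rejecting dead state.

Handle the two conditions separately and then intersect. One (4 states) tracks partial matches of the forbidden pattern `010`; the other (4 states) tracks whether and how much of `101` has been seen. Each combined state is a pair, one component from each; accept when both components accept.
12 states suffice.
       0  1 
>  A   B  C 
   B   B  D 
   C   E  C 
   D   F  C 
   E   B  G 
   F   H  I 
 * G   I  J 
   H   H  K 
   I   I  I 
 * J   L  J 
   K   F  K 
 * L   L  G 
(> = start, * = accepting)

start=A; accept=G,J,L; A-0->B; A-1->C; B-0->B; B-1->D; C-0->E; C-1->C; D-0->F; D-1->C; E-0->B; E-1->G; F-0->H; F-1->I; G-0->I; G-1->J; H-0->H; H-1->K; I-0->I; I-1->I; J-0->L; J-1->J; K-0->F; K-1->K; L-0->L; L-1->G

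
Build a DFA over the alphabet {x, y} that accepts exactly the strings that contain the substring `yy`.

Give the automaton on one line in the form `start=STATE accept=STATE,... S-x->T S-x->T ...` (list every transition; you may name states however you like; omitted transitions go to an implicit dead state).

start=s0 accept=s2 s0-x->s0 s0-y->s1 s1-x->s0 s1-y->s2 s2-x->s2 s2-y->s2

States s0..s1 record the length of the longest prefix of `yy` that matches the current input suffix. Reaching s2 means `yy` has been seen, and we stay there forever. Accept from s2.
        x   y  
>  s0   s0  s1 
   s1   s0  s2 
 * s2   s2  s2 
(> = start, * = accepting)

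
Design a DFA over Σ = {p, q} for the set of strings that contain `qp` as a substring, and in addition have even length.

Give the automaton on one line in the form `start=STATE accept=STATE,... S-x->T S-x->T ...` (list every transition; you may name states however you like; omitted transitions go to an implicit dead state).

Build one automaton per condition and run them in lockstep. One (3 states) tracks whether and how much of `qp` has been seen; the other (2 states) tracks the input length modulo 2. Each combined state is a pair, one component from each; accept when both components accept.
       p  q 
>  A   B  C 
   B   A  D 
   C   E  D 
   D   F  C 
 * E   F  F 
   F   E  E 
(> = start, * = accepting)

start=A accept=E A-p->B A-q->C B-p->A B-q->D C-p->E C-q->D D-p->F D-q->C E-p->F E-q->F F-p->E F-q->E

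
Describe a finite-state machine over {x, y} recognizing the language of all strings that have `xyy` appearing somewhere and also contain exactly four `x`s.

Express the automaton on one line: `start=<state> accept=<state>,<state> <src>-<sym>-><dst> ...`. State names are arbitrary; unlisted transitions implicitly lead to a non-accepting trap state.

start=A accept=N A-x->B A-y->A B-x->C B-y->D C-x->E C-y->F D-x->C D-y->G E-x->H E-y->I F-x->E F-y->J G-x->J G-y->G H-x->K H-y->L I-x->H I-y->M J-x->M J-y->J K-x->K K-y->K L-x->K L-y->N M-x->N M-y->M N-x->K N-y->N

Run two small machines in parallel and take their product. One (4 states) tracks whether and how much of `xyy` has been seen; the other (6 states) tracks the count of `x`s, saturating at 5. Each combined state is a pair, one component from each; accept when both components accept. After merging equivalent states the machine shrinks.
14 states suffice.
       x  y 
>  A   B  A 
   B   C  D 
   C   E  F 
   D   C  G 
   E   H  I 
   F   E  J 
   G   J  G 
   H   K  L 
   I   H  M 
   J   M  J 
   K   K  K 
   L   K  N 
   M   N  M 
 * N   K  N 
(> = start, * = accepting)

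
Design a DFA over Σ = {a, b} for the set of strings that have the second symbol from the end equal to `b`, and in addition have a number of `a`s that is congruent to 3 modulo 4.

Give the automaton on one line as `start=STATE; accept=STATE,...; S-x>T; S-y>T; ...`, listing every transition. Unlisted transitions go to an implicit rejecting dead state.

Handle the two conditions separately and then intersect. One (7 states) tracks the last 2 symbols read; the other (4 states) tracks the count of `a`s modulo 4. Each combined state is a pair, one component from each; accept when both components accept. After merging equivalent states the machine shrinks.
An 8-state machine:
        a   b  
>  S0   S1  S0 
   S1   S2  S1 
   S2   S3  S4 
   S3   S0  S5 
   S4   S6  S4 
   S5   S0  S7 
 * S6   S0  S5 
 * S7   S0  S7 
(> = start, * = accepting)

start=S0; accept=S6,S7; S0-a>S1; S0-b>S0; S1-a>S2; S1-b>S1; S2-a>S3; S2-b>S4; S3-a>S0; S3-b>S5; S4-a>S6; S4-b>S4; S5-a>S0; S5-b>S7; S6-a>S0; S6-b>S5; S7-a>S0; S7-b>S7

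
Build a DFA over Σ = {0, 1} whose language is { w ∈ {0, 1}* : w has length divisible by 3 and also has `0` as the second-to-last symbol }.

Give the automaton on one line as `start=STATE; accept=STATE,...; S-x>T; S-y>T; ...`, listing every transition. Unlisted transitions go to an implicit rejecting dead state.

Build one automaton per condition and run them in lockstep. One (3 states) tracks the input length modulo 3; the other (7 states) tracks the last 2 symbols read. Each combined state is a pair, one component from each; accept when both components accept.
A 15-state machine:
          0    1  
>  q0     q1   q2 
   q1     q3   q4 
   q2     q5   q6 
   q3     q7   q8 
   q4     q9  q10 
   q5     q7   q8 
   q6     q9  q10 
 * q7    q11  q12 
 * q8    q13  q14 
   q9    q11  q12 
   q10   q13  q14 
   q11    q3   q4 
   q12    q5   q6 
   q13    q3   q4 
   q14    q5   q6 
(> = start, * = accepting)

start=q0; accept=q7,q8; q0-0>q1; q0-1>q2; q1-0>q3; q1-1>q4; q2-0>q5; q2-1>q6; q3-0>q7; q3-1>q8; q4-0>q9; q4-1>q10; q5-0>q7; q5-1>q8; q6-0>q9; q6-1>q10; q7-0>q11; q7-1>q12; q8-0>q13; q8-1>q14; q9-0>q11; q9-1>q12; q10-0>q13; q10-1>q14; q11-0>q3; q11-1>q4; q12-0>q5; q12-1>q6; q13-0>q3; q13-1>q4; q14-0>q5; q14-1>q6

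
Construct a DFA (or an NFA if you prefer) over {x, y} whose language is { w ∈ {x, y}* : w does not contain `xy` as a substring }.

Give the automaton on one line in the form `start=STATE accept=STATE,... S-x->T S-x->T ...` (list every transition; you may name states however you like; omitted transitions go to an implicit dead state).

start=q0 accept=q0,q1 q0-x->q1 q0-y->q0 q1-x->q1 q1-y->q2 q2-x->q2 q2-y->q2

Track partial matches of the forbidden pattern `xy`. State q2 is a dead state reached once `xy` has occurred; every other state accepts. q0 means no part of `xy` is currently matched.
A 3-state machine:
        x   y  
>* q0   q1  q0 
 * q1   q1  q2 
   q2   q2  q2 
(> = start, * = accepting)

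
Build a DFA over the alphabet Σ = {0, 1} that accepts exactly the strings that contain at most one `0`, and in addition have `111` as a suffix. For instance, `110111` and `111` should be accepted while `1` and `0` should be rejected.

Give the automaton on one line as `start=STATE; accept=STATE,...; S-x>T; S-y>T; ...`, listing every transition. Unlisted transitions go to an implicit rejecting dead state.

Run two small machines in parallel and take their product. One (3 states) tracks the count of `0`s, saturating at 2; the other (4 states) tracks how much of the suffix `111` has currently been matched. Each combined state is a pair, one component from each; accept when both components accept. Minimizing collapses redundant product states.
A 9-state machine:
        0   1  
>  s0   s1  s2 
   s1   s3  s4 
   s2   s1  s5 
   s3   s3  s3 
   s4   s3  s6 
   s5   s1  s7 
   s6   s3  s8 
 * s7   s1  s7 
 * s8   s3  s8 
(> = start, * = accepting)

start=s0; accept=s7,s8; s0-0>s1; s0-1>s2; s1-0>s3; s1-1>s4; s2-0>s1; s2-1>s5; s3-0>s3; s3-1>s3; s4-0>s3; s4-1>s6; s5-0>s1; s5-1>s7; s6-0>s3; s6-1>s8; s7-0>s1; s7-1>s7; s8-0>s3; s8-1>s8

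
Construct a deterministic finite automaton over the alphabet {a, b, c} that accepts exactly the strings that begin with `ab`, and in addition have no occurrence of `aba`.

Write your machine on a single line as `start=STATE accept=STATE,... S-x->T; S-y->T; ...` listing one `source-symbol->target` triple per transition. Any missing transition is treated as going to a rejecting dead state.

start=q0; accept=q3,q4,q5; q0-a->q1; q0-b->q2; q0-c->q2; q1-a->q2; q1-b->q3; q1-c->q2; q2-a->q2; q2-b->q2; q2-c->q2; q3-a->q2; q3-b->q4; q3-c->q4; q4-a->q5; q4-b->q4; q4-c->q4; q5-a->q5; q5-b->q3; q5-c->q4

Build one automaton per condition and run them in lockstep. One (4 states) tracks whether the input so far still matches the prefix `ab`; the other (4 states) tracks partial matches of the forbidden pattern `aba`. Each combined state is a pair, one component from each; accept when both components accept. After merging equivalent states the machine shrinks.
A 6-state machine:
        a   b   c  
>  q0   q1  q2  q2 
   q1   q2  q3  q2 
   q2   q2  q2  q2 
 * q3   q2  q4  q4 
 * q4   q5  q4  q4 
 * q5   q5  q3  q4 
(> = start, * = accepting)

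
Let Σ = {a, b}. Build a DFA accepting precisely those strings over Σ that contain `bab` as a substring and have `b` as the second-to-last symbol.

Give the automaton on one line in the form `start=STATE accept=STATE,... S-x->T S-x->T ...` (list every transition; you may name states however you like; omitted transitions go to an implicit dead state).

start=q0 accept=q8,q9 q0-a->q1 q0-b->q2 q1-a->q3 q1-b->q4 q2-a->q5 q2-b->q6 q3-a->q3 q3-b->q4 q4-a->q5 q4-b->q6 q5-a->q3 q5-b->q7 q6-a->q5 q6-b->q6 q7-a->q8 q7-b->q9 q8-a->q10 q8-b->q7 q9-a->q8 q9-b->q9 q10-a->q10 q10-b->q7

Build one automaton per condition and run them in lockstep. One (4 states) tracks whether and how much of `bab` has been seen; the other (7 states) tracks the last 2 symbols read. Each combined state is a pair, one component from each; accept when both components accept.
With 11 states:
          a    b  
>  q0     q1   q2 
   q1     q3   q4 
   q2     q5   q6 
   q3     q3   q4 
   q4     q5   q6 
   q5     q3   q7 
   q6     q5   q6 
   q7     q8   q9 
 * q8    q10   q7 
 * q9     q8   q9 
   q10   q10   q7 
(> = start, * = accepting)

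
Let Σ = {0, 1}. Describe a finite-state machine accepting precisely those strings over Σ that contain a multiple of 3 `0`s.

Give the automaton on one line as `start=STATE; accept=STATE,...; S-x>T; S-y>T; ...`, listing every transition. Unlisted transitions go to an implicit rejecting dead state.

The only thing that matters is how many `0`s have appeared, reduced mod 3. Use one state per residue: q0 for 0, …, q2 for 2. Reading `0` moves to the next residue; anything else stays put. q0 is accepting.
With 3 states:
        0   1  
>* q0   q1  q0 
   q1   q2  q1 
   q2   q0  q2 
(> = start, * = accepting)

start=q0; accept=q0; q0-0>q1; q0-1>q0; q1-0>q2; q1-1>q1; q2-0>q0; q2-1>q2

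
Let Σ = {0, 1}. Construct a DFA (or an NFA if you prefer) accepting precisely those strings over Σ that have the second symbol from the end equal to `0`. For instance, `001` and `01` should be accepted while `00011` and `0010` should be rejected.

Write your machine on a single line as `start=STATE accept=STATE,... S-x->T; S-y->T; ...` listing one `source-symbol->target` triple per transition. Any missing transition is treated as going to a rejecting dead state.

start=A; accept=D,E; A-0->B; A-1->C; B-0->D; B-1->E; C-0->F; C-1->G; D-0->D; D-1->E; E-0->F; E-1->G; F-0->D; F-1->E; G-0->F; G-1->G

Because acceptance depends on a position counted from the end, the machine has to buffer the most recent 2 symbols. Make each state the string of the last up-to-2 symbols read; on input `x` shift the window left and append `x`. Accept when the buffered window has length 2 and begins with `0`.
With 7 states:
       0  1 
>  A   B  C 
   B   D  E 
   C   F  G 
 * D   D  E 
 * E   F  G 
   F   D  E 
   G   F  G 
(> = start, * = accepting)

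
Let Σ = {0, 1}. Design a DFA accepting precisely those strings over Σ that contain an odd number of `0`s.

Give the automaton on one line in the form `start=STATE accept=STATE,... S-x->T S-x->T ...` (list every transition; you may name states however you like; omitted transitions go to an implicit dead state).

The only thing that matters is how many `0`s have appeared, reduced mod 2. Use one state per residue: S0 for 0, …, S1 for 1. Reading `0` moves to the next residue; anything else stays put. S1 is accepting.
        0   1  
>  S0   S1  S0 
 * S1   S0  S1 
(> = start, * = accepting)

start=S0 accept=S1 S0-0->S1 S0-1->S0 S1-0->S0 S1-1->S1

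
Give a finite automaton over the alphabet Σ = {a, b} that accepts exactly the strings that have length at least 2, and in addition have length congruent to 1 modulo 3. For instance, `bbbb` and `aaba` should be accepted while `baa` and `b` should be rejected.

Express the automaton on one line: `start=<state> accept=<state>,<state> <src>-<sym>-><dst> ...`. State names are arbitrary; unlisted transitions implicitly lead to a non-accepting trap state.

Build one automaton per condition and run them in lockstep. The first has 4 states tracking the input length, saturating at 3; the second has 3 states tracking the input length modulo 3. A product state is a pair (one from each), accepting exactly when both do.
With 6 states:
        a   b  
>  q0   q1  q1 
   q1   q2  q2 
   q2   q3  q3 
   q3   q4  q4 
 * q4   q5  q5 
   q5   q3  q3 
(> = start, * = accepting)

start=q0 accept=q4 q0-a->q1 q0-b->q1 q1-a->q2 q1-b->q2 q2-a->q3 q2-b->q3 q3-a->q4 q3-b->q4 q4-a->q5 q4-b->q5 q5-a->q3 q5-b->q3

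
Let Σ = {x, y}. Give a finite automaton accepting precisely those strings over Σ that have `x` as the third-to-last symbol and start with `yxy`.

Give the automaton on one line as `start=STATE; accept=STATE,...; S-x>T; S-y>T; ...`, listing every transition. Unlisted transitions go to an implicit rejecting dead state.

start=S0; accept=S5,S6,S10,S11; S0-x>S1; S0-y>S2; S1-x>S1; S1-y>S1; S2-x>S3; S2-y>S1; S3-x>S1; S3-y>S4; S4-x>S5; S4-y>S6; S5-x>S7; S5-y>S4; S6-x>S8; S6-y>S9; S7-x>S10; S7-y>S11; S8-x>S7; S8-y>S4; S9-x>S8; S9-y>S9; S10-x>S10; S10-y>S11; S11-x>S5; S11-y>S6

Run two small machines in parallel and take their product. The first has 15 states tracking the last 3 symbols read; the second has 5 states tracking whether the input so far still matches the prefix `yxy`. A product state is a pair (one from each), accepting exactly when both do. Minimizing collapses redundant product states.
With 12 states:
          x    y  
>  S0     S1   S2 
   S1     S1   S1 
   S2     S3   S1 
   S3     S1   S4 
   S4     S5   S6 
 * S5     S7   S4 
 * S6     S8   S9 
   S7    S10  S11 
   S8     S7   S4 
   S9     S8   S9 
 * S10   S10  S11 
 * S11    S5   S6 
(> = start, * = accepting)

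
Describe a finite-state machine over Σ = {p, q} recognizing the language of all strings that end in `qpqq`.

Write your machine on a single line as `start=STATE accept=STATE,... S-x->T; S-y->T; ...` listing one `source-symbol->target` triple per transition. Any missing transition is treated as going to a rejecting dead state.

Remember how much of `qpqq` the current input suffix matches. State S0 means no match yet; S1 means the last symbol is `q`; S2 means the last 2 symbols are `qp`; S3 means the last 3 symbols are `qpq`; S4 means the last 4 symbols are `qpqq`. Only S4 accepts. On a mismatch, fall back to the longest proper suffix that is still a prefix of `qpqq`.
5 states suffice.
        p   q  
>  S0   S0  S1 
   S1   S2  S1 
   S2   S0  S3 
   S3   S2  S4 
 * S4   S2  S1 
(> = start, * = accepting)

start=S0; accept=S4; S0-p->S0; S0-q->S1; S1-p->S2; S1-q->S1; S2-p->S0; S2-q->S3; S3-p->S2; S3-q->S4; S4-p->S2; S4-q->S1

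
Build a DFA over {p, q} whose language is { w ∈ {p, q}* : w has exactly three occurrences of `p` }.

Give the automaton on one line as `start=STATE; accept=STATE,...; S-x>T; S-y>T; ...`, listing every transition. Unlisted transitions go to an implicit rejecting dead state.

Only the number of `p`s matters, and only up to 4. Make a chain s0 → s1 → s2 → s3 → s4 advanced by each `p` (with s4 absorbing); every other symbol self-loops. The accepting set is {s3}.
A 5-state machine:
        p   q  
>  s0   s1  s0 
   s1   s2  s1 
   s2   s3  s2 
 * s3   s4  s3 
   s4   s4  s4 
(> = start, * = accepting)

start=s0; accept=s3; s0-p>s1; s0-q>s0; s1-p>s2; s1-q>s1; s2-p>s3; s2-q>s2; s3-p>s4; s3-q>s3; s4-p>s4; s4-q>s4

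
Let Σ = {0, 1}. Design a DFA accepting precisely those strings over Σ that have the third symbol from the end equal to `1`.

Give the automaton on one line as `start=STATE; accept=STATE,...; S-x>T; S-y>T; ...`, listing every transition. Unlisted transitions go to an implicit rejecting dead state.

A DFA must remember the last 3 symbols (since which symbol is third-to-last isn't known until the input ends). Use one state per possible window of the last ≤3 symbols; accept from those whose window starts with `1`.
15 states suffice.
       0  1 
>  A   B  C 
   B   D  E 
   C   F  G 
   D   H  I 
   E   J  K 
   F   L  M 
   G   N  O 
   H   H  I 
   I   J  K 
   J   L  M 
   K   N  O 
 * L   H  I 
 * M   J  K 
 * N   L  M 
 * O   N  O 
(> = start, * = accepting)

start=A; accept=L,M,N,O; A-0>B; A-1>C; B-0>D; B-1>E; C-0>F; C-1>G; D-0>H; D-1>I; E-0>J; E-1>K; F-0>L; F-1>M; G-0>N; G-1>O; H-0>H; H-1>I; I-0>J; I-1>K; J-0>L; J-1>M; K-0>N; K-1>O; L-0>H; L-1>I; M-0>J; M-1>K; N-0>L; N-1>M; O-0>N; O-1>O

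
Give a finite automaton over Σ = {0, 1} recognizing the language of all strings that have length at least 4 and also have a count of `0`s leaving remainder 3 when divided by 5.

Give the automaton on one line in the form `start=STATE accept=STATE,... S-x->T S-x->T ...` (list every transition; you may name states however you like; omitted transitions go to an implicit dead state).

start=A accept=I A-0->B A-1->C B-0->D B-1->E C-0->E C-1->C D-0->F D-1->G E-0->G E-1->E F-0->H F-1->I G-0->I G-1->G H-0->C H-1->H I-0->H I-1->I

Run two small machines in parallel and take their product. One (6 states) tracks the input length, saturating at 5; the other (5 states) tracks the count of `0`s modulo 5. Each combined state is a pair, one component from each; accept when both components accept. Minimizing collapses redundant product states.
       0  1 
>  A   B  C 
   B   D  E 
   C   E  C 
   D   F  G 
   E   G  E 
   F   H  I 
   G   I  G 
   H   C  H 
 * I   H  I 
(> = start, * = accepting)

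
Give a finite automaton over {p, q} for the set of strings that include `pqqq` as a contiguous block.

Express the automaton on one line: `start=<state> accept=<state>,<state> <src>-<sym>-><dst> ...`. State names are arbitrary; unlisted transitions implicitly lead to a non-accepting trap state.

start=A accept=E A-p->B A-q->A B-p->B B-q->C C-p->B C-q->D D-p->B D-q->E E-p->E E-q->E

Track how much of `pqqq` has been matched so far: state A is no progress, E is the absorbing accept state reached once `pqqq` has occurred. Intermediate states record partial matches; on a mismatch, fall back to the longest reusable overlap.
With 5 states:
       p  q 
>  A   B  A 
   B   B  C 
   C   B  D 
   D   B  E 
 * E   E  E 
(> = start, * = accepting)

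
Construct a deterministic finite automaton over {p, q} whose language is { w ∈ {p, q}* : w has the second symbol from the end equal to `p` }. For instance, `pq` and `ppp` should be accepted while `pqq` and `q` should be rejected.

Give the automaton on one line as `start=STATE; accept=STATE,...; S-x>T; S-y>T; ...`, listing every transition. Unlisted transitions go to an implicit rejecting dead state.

start=A; accept=D,E; A-p>B; A-q>C; B-p>D; B-q>E; C-p>F; C-q>G; D-p>D; D-q>E; E-p>F; E-q>G; F-p>D; F-q>E; G-p>F; G-q>G

Because acceptance depends on a position counted from the end, the machine has to buffer the most recent 2 symbols. Make each state the string of the last up-to-2 symbols read; on input `x` shift the window left and append `x`. Accept when the buffered window has length 2 and begins with `p`.
       p  q 
>  A   B  C 
   B   D  E 
   C   F  G 
 * D   D  E 
 * E   F  G 
   F   D  E 
   G   F  G 
(> = start, * = accepting)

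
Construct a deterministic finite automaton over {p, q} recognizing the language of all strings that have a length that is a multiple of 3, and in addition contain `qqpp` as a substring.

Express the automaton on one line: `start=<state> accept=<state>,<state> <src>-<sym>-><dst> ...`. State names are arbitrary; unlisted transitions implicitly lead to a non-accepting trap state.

Handle the two conditions separately and then intersect. The first has 3 states tracking the input length modulo 3; the second has 5 states tracking whether and how much of `qqpp` has been seen. A product state is a pair (one from each), accepting exactly when both do.
          p    q  
>  S0     S1   S2 
   S1     S3   S4 
   S2     S3   S5 
   S3     S0   S6 
   S4     S0   S7 
   S5     S8   S7 
   S6     S1   S9 
   S7    S10   S9 
   S8    S11   S2 
   S9    S12   S5 
   S10   S13   S4 
   S11   S13  S13 
   S12   S14   S6 
   S13   S14  S14 
 * S14   S11  S11 
(> = start, * = accepting)

start=S0 accept=S14 S0-p->S1 S0-q->S2 S1-p->S3 S1-q->S4 S2-p->S3 S2-q->S5 S3-p->S0 S3-q->S6 S4-p->S0 S4-q->S7 S5-p->S8 S5-q->S7 S6-p->S1 S6-q->S9 S7-p->S10 S7-q->S9 S8-p->S11 S8-q->S2 S9-p->S12 S9-q->S5 S10-p->S13 S10-q->S4 S11-p->S13 S11-q->S13 S12-p->S14 S12-q->S6 S13-p->S14 S13-q->S14 S14-p->S11 S14-q->S11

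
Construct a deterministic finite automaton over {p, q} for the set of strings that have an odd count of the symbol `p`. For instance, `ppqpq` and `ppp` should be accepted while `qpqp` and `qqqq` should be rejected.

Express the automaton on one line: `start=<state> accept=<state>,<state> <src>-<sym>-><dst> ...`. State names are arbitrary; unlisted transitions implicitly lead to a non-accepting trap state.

start=s0 accept=s1 s0-p->s1 s0-q->s0 s1-p->s0 s1-q->s1

The only thing that matters is how many `p`s have appeared, reduced mod 2. Use one state per residue: s0 for 0, …, s1 for 1. Reading `p` moves to the next residue; anything else stays put. s1 is accepting.
        p   q  
>  s0   s1  s0 
 * s1   s0  s1 
(> = start, * = accepting)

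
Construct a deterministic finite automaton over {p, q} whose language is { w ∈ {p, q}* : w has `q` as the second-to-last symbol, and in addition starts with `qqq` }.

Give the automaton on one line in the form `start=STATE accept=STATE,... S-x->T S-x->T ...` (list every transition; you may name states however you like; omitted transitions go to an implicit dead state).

start=A accept=E,F A-p->B A-q->C B-p->B B-q->B C-p->B C-q->D D-p->B D-q->E E-p->F E-q->E F-p->G F-q->H G-p->G G-q->H H-p->F H-q->E

Build one automaton per condition and run them in lockstep. One (7 states) tracks the last 2 symbols read; the other (5 states) tracks whether the input so far still matches the prefix `qqq`. Each combined state is a pair, one component from each; accept when both components accept. After merging equivalent states the machine shrinks.
An 8-state machine:
       p  q 
>  A   B  C 
   B   B  B 
   C   B  D 
   D   B  E 
 * E   F  E 
 * F   G  H 
   G   G  H 
   H   F  E 
(> = start, * = accepting)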